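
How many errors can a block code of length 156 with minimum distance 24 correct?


Correction capability = floor((d-1)/2) = floor((24-1)/2) = 11

11 errors


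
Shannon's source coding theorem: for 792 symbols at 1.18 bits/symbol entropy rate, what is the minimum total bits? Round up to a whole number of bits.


Minimum bits >= n * H = 792 * 1.18 = 934.56, rounded up to a whole number of bits = 935

935 bits


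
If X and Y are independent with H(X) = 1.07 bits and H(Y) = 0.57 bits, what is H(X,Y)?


For independent variables, H(X,Y) = H(X) + H(Y) = 1.07 + 0.57 = 1.64

1.64 bits


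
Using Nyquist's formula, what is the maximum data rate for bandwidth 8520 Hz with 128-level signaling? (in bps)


Rate = 2 * B * log2(M) = 2 * 8520 * 7.0 = 119280.0

119280.0 bps


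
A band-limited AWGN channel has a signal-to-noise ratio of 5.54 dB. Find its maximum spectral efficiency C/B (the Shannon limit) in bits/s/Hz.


SNR_linear = 10^(5.54/10) = 3.581; C/B = log2(1 + SNR_linear) = log2(1 + 3.581) = 2.1957

2.1957 bits/s/Hz


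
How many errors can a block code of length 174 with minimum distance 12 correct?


Correction capability = floor((d-1)/2) = floor((12-1)/2) = 5

5 errors


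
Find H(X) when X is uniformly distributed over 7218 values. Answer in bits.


H = log2(n) = log2(7218) = 12.8174

12.8174 bits


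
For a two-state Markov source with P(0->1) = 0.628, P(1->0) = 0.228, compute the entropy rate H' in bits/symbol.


Stationary distribution: pi_0 = p10/(p01+p10) = 0.2664, pi_1 = 0.7336. Entropy rate H' = pi_0*H(p01) + pi_1*H(p10) = 0.2664*0.9522 + 0.7336*0.7745 = 0.8218

0.8218 bits/symbol


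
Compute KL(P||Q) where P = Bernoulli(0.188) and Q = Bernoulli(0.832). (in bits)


KL = p*log2(p/q) + (1-p)*log2((1-p)/(1-q)) = 0.188*log2(0.188/0.832) + 0.812*log2(0.812/0.168) = 1.4423

1.4423 bits


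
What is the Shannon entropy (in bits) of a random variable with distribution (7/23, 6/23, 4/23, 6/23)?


H = -sum(p_i * log2(p_i)). Terms: -(7/23)*log2(7/23) = 0.522324; -(6/23)*log2(6/23) = 0.505722; -(4/23)*log2(4/23) = 0.438880; -(6/23)*log2(6/23) = 0.505722. H = 0.522324 + 0.505722 + 0.438880 + 0.505722 = 1.9726

1.9726 bits


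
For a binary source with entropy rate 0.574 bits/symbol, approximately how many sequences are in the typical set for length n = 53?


log2|A_typical| = nH = 53 * 0.574 = 30.422, so |A_typical| ~ 2^30.422 = 1.439e+09

1.439e+09


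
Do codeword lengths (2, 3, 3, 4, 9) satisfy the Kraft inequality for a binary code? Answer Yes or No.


Kraft sum = sum(2^(-l_i)) = 0.5645, need <= 1. Result: satisfied (a binary prefix-free code with these lengths exists)

Yes


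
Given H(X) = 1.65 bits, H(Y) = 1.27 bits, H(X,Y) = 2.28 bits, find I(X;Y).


I(X;Y) = H(X) + H(Y) - H(X,Y) = 1.65 + 1.27 - 2.28 = 0.64

0.64 bits


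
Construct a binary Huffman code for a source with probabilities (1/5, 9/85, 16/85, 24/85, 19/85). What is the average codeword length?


Huffman construction (repeatedly merge the two least-probable nodes; each merge adds 1 bit to every symbol beneath it): 9/85 + 16/85 = 5/17; 1/5 + 19/85 = 36/85; 24/85 + 5/17 = 49/85; 36/85 + 49/85 = 1. Resulting codeword lengths (in the order the probabilities were given): (2, 3, 3, 2, 2). L_avg = sum(p_i * l_i) = 1/5*2 + 9/85*3 + 16/85*3 + 24/85*2 + 19/85*2 = 39/17 = 2.2941

2.2941 bits


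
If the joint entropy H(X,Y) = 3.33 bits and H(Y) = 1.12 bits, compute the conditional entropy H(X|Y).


H(X|Y) = H(X,Y) - H(Y) = 3.33 - 1.12 = 2.21

2.21 bits


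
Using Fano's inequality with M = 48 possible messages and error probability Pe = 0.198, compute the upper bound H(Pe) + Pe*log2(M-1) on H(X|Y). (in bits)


H(Pe) = -Pe*log2(Pe) - (1-Pe)*log2(1-Pe) = -0.198*log2(0.198) - 0.802*log2(0.802) = 0.462613 + 0.255297 = 0.7179. Pe*log2(M-1) = 0.198*log2(47) = 1.099809. Bound = H(Pe) + Pe*log2(M-1) = 0.462613 + 0.255297 + 1.099809 = 1.8177

1.8177 bits


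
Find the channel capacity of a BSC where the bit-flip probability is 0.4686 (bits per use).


H(p) = -p*log2(p) - (1-p)*log2(1-p) = -0.4686*log2(0.4686) - 0.5314*log2(0.5314) = 0.512447 + 0.484706 = 0.9972. C = 1 - H(p) = 1 - 0.9972 = 0.0028

0.0028 bits


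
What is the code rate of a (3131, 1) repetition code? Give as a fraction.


Rate = k/n = 1/3131

1/3131


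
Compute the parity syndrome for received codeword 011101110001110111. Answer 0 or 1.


Syndrome = XOR of all bits = 0 XOR 1 XOR 1 XOR 1 XOR 0 XOR 1 XOR 1 XOR 1 XOR 0 XOR 0 XOR 0 XOR 1 XOR 1 XOR 1 XOR 0 XOR 1 XOR 1 XOR 1 = 0

0


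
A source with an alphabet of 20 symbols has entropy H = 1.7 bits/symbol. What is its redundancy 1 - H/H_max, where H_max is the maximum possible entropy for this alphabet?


H_max = log2(K) = log2(20) = 4.3219 bits/symbol. Redundancy = 1 - H/H_max = 1 - 1.7/4.3219 = 1 - 0.3933 = 0.6067

0.6067


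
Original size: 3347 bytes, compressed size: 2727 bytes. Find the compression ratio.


Ratio = original / compressed = 3347 / 2727 = 1.2274

1.2274


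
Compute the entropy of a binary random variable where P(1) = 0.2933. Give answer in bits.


H = -p*log2(p) - (1-p)*log2(1-p). -0.2933*log2(0.2933) = 0.519009; -0.7067*log2(0.7067) = 0.353937. H = 0.519009 + 0.353937 = 0.8729

0.8729 bits


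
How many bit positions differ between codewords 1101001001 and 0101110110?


Count differing positions: ^ . . . ^ ^ ^ ^ ^ ^ = 7 differences

7


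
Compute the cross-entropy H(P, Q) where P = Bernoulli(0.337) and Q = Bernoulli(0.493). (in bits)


H(P,Q) = -p*log2(q) - (1-p)*log2(1-q). -0.337*log2(0.493) = 0.343855; -0.663*log2(0.507) = 0.649702. H(P,Q) = 0.343855 + 0.649702 = 0.9936

0.9936 bits


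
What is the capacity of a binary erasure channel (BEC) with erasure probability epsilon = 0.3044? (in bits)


C = 1 - epsilon = 1 - 0.3044 = 0.6956

0.6956 bits


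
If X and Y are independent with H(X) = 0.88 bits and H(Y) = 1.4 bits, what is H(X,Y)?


For independent variables, H(X,Y) = H(X) + H(Y) = 0.88 + 1.4 = 2.28

2.28 bits


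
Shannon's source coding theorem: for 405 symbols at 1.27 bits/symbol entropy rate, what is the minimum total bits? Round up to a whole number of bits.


Minimum bits >= n * H = 405 * 1.27 = 514.35, rounded up to a whole number of bits = 515

515 bits


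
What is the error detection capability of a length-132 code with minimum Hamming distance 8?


Detection capability = d_min - 1 = 8 - 1 = 7

7 errors


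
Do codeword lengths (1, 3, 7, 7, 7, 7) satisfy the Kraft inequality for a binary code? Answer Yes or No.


Kraft sum = sum(2^(-l_i)) = 0.6562, need <= 1. Result: satisfied (a binary prefix-free code with these lengths exists)

Yes


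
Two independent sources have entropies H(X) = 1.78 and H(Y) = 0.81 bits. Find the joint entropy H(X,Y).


For independent variables, H(X,Y) = H(X) + H(Y) = 1.78 + 0.81 = 2.59

2.59 bits


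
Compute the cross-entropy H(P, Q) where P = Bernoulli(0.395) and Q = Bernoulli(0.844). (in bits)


H(P,Q) = -p*log2(q) - (1-p)*log2(1-q). -0.395*log2(0.844) = 0.096651; -0.605*log2(0.156) = 1.621631. H(P,Q) = 0.096651 + 1.621631 = 1.7183

1.7183 bits


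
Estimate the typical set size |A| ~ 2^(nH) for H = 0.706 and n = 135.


log2|A_typical| = nH = 135 * 0.706 = 95.31, so |A_typical| ~ 2^95.31 = 4.911e+28

4.911e+28


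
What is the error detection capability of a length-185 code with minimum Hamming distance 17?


Detection capability = d_min - 1 = 17 - 1 = 16

16 errors


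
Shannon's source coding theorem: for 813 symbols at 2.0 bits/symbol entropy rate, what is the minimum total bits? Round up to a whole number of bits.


Minimum bits >= n * H = 813 * 2.0 = 1626.0, rounded up to a whole number of bits = 1626

1626 bits


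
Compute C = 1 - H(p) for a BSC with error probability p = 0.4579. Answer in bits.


H(p) = -p*log2(p) - (1-p)*log2(1-p) = -0.4579*log2(0.4579) - 0.5421*log2(0.5421) = 0.516005 + 0.478874 = 0.9949. C = 1 - H(p) = 1 - 0.9949 = 0.0051

0.0051 bits


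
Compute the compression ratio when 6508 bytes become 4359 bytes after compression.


Ratio = original / compressed = 6508 / 4359 = 1.493

1.493


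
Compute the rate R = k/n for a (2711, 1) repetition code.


Rate = k/n = 1/2711

1/2711


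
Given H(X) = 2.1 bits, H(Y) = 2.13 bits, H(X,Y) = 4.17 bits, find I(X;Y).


I(X;Y) = H(X) + H(Y) - H(X,Y) = 2.1 + 2.13 - 4.17 = 0.06

0.06 bits


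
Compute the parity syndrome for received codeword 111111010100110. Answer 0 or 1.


Syndrome = XOR of all bits = 1 XOR 1 XOR 1 XOR 1 XOR 1 XOR 1 XOR 0 XOR 1 XOR 0 XOR 1 XOR 0 XOR 0 XOR 1 XOR 1 XOR 0 = 0

0


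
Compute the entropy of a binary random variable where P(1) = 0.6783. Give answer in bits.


H = -p*log2(p) - (1-p)*log2(1-p). -0.6783*log2(0.6783) = 0.379851; -0.3217*log2(0.3217) = 0.526369. H = 0.379851 + 0.526369 = 0.9062

0.9062 bits


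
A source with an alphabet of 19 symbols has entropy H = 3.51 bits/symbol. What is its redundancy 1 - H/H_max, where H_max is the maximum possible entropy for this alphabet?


H_max = log2(K) = log2(19) = 4.2479 bits/symbol. Redundancy = 1 - H/H_max = 1 - 3.51/4.2479 = 1 - 0.8263 = 0.1737

0.1737


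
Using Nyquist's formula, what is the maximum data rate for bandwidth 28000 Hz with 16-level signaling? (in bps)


Rate = 2 * B * log2(M) = 2 * 28000 * 4.0 = 224000.0

224000.0 bps


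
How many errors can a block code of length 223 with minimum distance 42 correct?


Correction capability = floor((d-1)/2) = floor((42-1)/2) = 20

20 errors


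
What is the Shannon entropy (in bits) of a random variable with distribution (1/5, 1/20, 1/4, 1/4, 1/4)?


H = -sum(p_i * log2(p_i)). Terms: -(1/5)*log2(1/5) = 0.464386; -(1/20)*log2(1/20) = 0.216096; -(1/4)*log2(1/4) = 0.500000; -(1/4)*log2(1/4) = 0.500000; -(1/4)*log2(1/4) = 0.500000. H = 0.464386 + 0.216096 + 0.500000 + 0.500000 + 0.500000 = 2.1805

2.1805 bits


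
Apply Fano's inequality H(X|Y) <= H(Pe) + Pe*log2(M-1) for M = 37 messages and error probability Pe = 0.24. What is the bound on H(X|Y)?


H(Pe) = -Pe*log2(Pe) - (1-Pe)*log2(1-Pe) = -0.24*log2(0.24) - 0.76*log2(0.76) = 0.494134 + 0.300906 = 0.795. Pe*log2(M-1) = 0.24*log2(36) = 1.240782. Bound = H(Pe) + Pe*log2(M-1) = 0.494134 + 0.300906 + 1.240782 = 2.0358

2.0358 bits


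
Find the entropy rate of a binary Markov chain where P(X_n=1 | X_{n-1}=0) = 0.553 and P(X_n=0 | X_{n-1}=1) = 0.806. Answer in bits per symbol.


Stationary distribution: pi_0 = p10/(p01+p10) = 0.5931, pi_1 = 0.4069. Entropy rate H' = pi_0*H(p01) + pi_1*H(p10) = 0.5931*0.9919 + 0.4069*0.7098 = 0.8771

0.8771 bits/symbol


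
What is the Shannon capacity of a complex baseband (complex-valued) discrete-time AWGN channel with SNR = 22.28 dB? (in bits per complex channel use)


SNR_linear = 10^(22.28/10) = 169.0441; C = log2(1 + SNR_linear) = log2(1 + 169.0441) = 7.4098

7.4098 bits/channel use


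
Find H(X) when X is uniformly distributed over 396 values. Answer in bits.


H = log2(n) = log2(396) = 8.6294

8.6294 bits


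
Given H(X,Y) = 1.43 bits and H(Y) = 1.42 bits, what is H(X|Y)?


H(X|Y) = H(X,Y) - H(Y) = 1.43 - 1.42 = 0.01

0.01 bits


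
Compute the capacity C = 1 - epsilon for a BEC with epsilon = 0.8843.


C = 1 - epsilon = 1 - 0.8843 = 0.1157

0.1157 bits


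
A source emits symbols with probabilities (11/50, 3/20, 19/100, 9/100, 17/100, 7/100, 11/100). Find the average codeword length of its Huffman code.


Huffman construction (repeatedly merge the two least-probable nodes; each merge adds 1 bit to every symbol beneath it): 7/100 + 9/100 = 4/25; 11/100 + 3/20 = 13/50; 4/25 + 17/100 = 33/100; 19/100 + 11/50 = 41/100; 13/50 + 33/100 = 59/100; 41/100 + 59/100 = 1. Resulting codeword lengths (in the order the probabilities were given): (2, 3, 2, 4, 3, 4, 3). L_avg = sum(p_i * l_i) = 11/50*2 + 3/20*3 + 19/100*2 + 9/100*4 + 17/100*3 + 7/100*4 + 11/100*3 = 11/4 = 2.75

2.75 bits


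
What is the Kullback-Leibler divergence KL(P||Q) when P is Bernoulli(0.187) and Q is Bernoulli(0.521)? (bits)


KL = p*log2(p/q) + (1-p)*log2((1-p)/(1-q)) = 0.187*log2(0.187/0.521) + 0.813*log2(0.813/0.479) = 0.3441

0.3441 bits


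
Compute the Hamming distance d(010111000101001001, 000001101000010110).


Count differing positions: . ^ . ^ ^ . ^ . ^ ^ . ^ . ^ ^ ^ ^ ^ = 12 differences

12


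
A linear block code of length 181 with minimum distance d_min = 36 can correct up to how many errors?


Correction capability = floor((d-1)/2) = floor((36-1)/2) = 17

17 errors


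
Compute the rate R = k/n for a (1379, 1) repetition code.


Rate = k/n = 1/1379

1/1379


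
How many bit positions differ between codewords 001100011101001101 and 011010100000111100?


Count differing positions: . ^ . ^ ^ . ^ ^ ^ ^ . ^ ^ ^ . . . ^ = 11 differences

11


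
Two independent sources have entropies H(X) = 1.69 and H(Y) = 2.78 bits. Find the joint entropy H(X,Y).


For independent variables, H(X,Y) = H(X) + H(Y) = 1.69 + 2.78 = 4.47

4.47 bits


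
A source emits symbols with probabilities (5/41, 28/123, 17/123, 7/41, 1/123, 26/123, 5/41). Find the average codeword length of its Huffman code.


Huffman construction (repeatedly merge the two least-probable nodes; each merge adds 1 bit to every symbol beneath it): 1/123 + 5/41 = 16/123; 5/41 + 16/123 = 31/123; 17/123 + 7/41 = 38/123; 26/123 + 28/123 = 18/41; 31/123 + 38/123 = 23/41; 18/41 + 23/41 = 1. Resulting codeword lengths (in the order the probabilities were given): (4, 2, 3, 3, 4, 2, 3). L_avg = sum(p_i * l_i) = 5/41*4 + 28/123*2 + 17/123*3 + 7/41*3 + 1/123*4 + 26/123*2 + 5/41*3 = 331/123 = 2.6911

2.6911 bits


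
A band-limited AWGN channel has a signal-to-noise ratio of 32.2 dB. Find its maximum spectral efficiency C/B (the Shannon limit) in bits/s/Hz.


SNR_linear = 10^(32.2/10) = 1659.5869; C/B = log2(1 + SNR_linear) = log2(1 + 1659.5869) = 10.6975

10.6975 bits/s/Hz


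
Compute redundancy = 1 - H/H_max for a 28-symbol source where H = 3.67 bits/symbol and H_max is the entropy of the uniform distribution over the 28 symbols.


H_max = log2(K) = log2(28) = 4.8074 bits/symbol. Redundancy = 1 - H/H_max = 1 - 3.67/4.8074 = 1 - 0.7634 = 0.2366

0.2366


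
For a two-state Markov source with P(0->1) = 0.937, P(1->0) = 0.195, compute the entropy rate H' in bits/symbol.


Stationary distribution: pi_0 = p10/(p01+p10) = 0.1723, pi_1 = 0.8277. Entropy rate H' = pi_0*H(p01) + pi_1*H(p10) = 0.1723*0.3392 + 0.8277*0.7118 = 0.6476

0.6476 bits/symbol


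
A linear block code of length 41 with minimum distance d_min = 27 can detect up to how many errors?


Detection capability = d_min - 1 = 27 - 1 = 26

26 errors


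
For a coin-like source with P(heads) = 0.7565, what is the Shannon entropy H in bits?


H = -p*log2(p) - (1-p)*log2(1-p). -0.7565*log2(0.7565) = 0.304558; -0.2435*log2(0.2435) = 0.496255. H = 0.304558 + 0.496255 = 0.8008

0.8008 bits


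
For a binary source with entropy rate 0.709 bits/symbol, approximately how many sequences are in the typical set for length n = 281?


log2|A_typical| = nH = 281 * 0.709 = 199.229, so |A_typical| ~ 2^199.229 = 9.417e+59

9.417e+59


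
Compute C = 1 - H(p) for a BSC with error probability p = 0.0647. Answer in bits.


H(p) = -p*log2(p) - (1-p)*log2(1-p) = -0.0647*log2(0.0647) - 0.9353*log2(0.9353) = 0.255571 + 0.090255 = 0.3458. C = 1 - H(p) = 1 - 0.3458 = 0.6542

0.6542 bits


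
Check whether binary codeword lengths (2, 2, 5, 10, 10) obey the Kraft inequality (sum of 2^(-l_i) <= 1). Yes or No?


Kraft sum = sum(2^(-l_i)) = 0.5332, need <= 1. Result: satisfied (a binary prefix-free code with these lengths exists)

Yes


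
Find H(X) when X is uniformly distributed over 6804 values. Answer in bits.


H = log2(n) = log2(6804) = 12.7322

12.7322 bits


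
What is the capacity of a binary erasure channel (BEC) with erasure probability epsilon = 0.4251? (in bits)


C = 1 - epsilon = 1 - 0.4251 = 0.5749

0.5749 bits


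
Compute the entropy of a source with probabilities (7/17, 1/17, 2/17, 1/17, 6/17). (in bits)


H = -sum(p_i * log2(p_i)). Terms: -(7/17)*log2(7/17) = 0.527103; -(1/17)*log2(1/17) = 0.240439; -(2/17)*log2(2/17) = 0.363231; -(1/17)*log2(1/17) = 0.240439; -(6/17)*log2(6/17) = 0.530294. H = 0.527103 + 0.240439 + 0.363231 + 0.240439 + 0.530294 = 1.9015

1.9015 bits


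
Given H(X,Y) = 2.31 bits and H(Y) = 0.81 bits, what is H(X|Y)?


H(X|Y) = H(X,Y) - H(Y) = 2.31 - 0.81 = 1.5

1.5 bits


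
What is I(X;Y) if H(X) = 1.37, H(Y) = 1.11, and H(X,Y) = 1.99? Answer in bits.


I(X;Y) = H(X) + H(Y) - H(X,Y) = 1.37 + 1.11 - 1.99 = 0.49

0.49 bits


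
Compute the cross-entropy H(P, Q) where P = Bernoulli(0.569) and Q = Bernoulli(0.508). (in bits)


H(P,Q) = -p*log2(q) - (1-p)*log2(1-q). -0.569*log2(0.508) = 0.555970; -0.431*log2(0.492) = 0.441029. H(P,Q) = 0.555970 + 0.441029 = 0.997

0.997 bits


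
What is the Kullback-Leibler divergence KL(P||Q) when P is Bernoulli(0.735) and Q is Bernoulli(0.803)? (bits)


KL = p*log2(p/q) + (1-p)*log2((1-p)/(1-q)) = 0.735*log2(0.735/0.803) + 0.265*log2(0.265/0.197) = 0.0195

0.0195 bits


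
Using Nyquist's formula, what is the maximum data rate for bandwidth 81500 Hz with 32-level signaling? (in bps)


Rate = 2 * B * log2(M) = 2 * 81500 * 5.0 = 815000.0

815000.0 bps


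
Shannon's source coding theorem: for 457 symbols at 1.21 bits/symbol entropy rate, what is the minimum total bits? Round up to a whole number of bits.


Minimum bits >= n * H = 457 * 1.21 = 552.97, rounded up to a whole number of bits = 553

553 bits


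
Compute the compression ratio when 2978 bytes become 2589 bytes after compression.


Ratio = original / compressed = 2978 / 2589 = 1.1503

1.1503


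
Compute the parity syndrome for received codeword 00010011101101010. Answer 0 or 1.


Syndrome = XOR of all bits = 0 XOR 0 XOR 0 XOR 1 XOR 0 XOR 0 XOR 1 XOR 1 XOR 1 XOR 0 XOR 1 XOR 1 XOR 0 XOR 1 XOR 0 XOR 1 XOR 0 = 0

0


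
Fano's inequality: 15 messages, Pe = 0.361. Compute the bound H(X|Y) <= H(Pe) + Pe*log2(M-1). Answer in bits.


H(Pe) = -Pe*log2(Pe) - (1-Pe)*log2(1-Pe) = -0.361*log2(0.361) - 0.639*log2(0.639) = 0.530644 + 0.412866 = 0.9435. Pe*log2(M-1) = 0.361*log2(14) = 1.374455. Bound = H(Pe) + Pe*log2(M-1) = 0.530644 + 0.412866 + 1.374455 = 2.318

2.318 bits


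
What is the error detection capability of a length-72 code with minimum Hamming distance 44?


Detection capability = d_min - 1 = 44 - 1 = 43

43 errors


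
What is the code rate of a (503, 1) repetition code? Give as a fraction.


Rate = k/n = 1/503

1/503


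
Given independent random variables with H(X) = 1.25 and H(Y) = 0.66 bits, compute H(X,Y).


For independent variables, H(X,Y) = H(X) + H(Y) = 1.25 + 0.66 = 1.91

1.91 bits


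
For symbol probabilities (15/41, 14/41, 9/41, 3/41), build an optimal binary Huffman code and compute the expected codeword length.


Huffman construction (repeatedly merge the two least-probable nodes; each merge adds 1 bit to every symbol beneath it): 3/41 + 9/41 = 12/41; 12/41 + 14/41 = 26/41; 15/41 + 26/41 = 1. Resulting codeword lengths (in the order the probabilities were given): (1, 2, 3, 3). L_avg = sum(p_i * l_i) = 15/41*1 + 14/41*2 + 9/41*3 + 3/41*3 = 79/41 = 1.9268

1.9268 bits


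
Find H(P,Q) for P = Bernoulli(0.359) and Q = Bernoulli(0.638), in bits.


H(P,Q) = -p*log2(q) - (1-p)*log2(1-q). -0.359*log2(0.638) = 0.232765; -0.641*log2(0.362) = 0.939667. H(P,Q) = 0.232765 + 0.939667 = 1.1724

1.1724 bits


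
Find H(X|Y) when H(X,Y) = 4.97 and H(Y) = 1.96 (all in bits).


H(X|Y) = H(X,Y) - H(Y) = 4.97 - 1.96 = 3.01

3.01 bits


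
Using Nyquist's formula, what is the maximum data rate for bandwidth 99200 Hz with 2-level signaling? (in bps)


Rate = 2 * B * log2(M) = 2 * 99200 * 1.0 = 198400.0

198400.0 bps


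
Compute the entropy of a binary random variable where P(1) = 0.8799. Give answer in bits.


H = -p*log2(p) - (1-p)*log2(1-p). -0.8799*log2(0.8799) = 0.162419; -0.1201*log2(0.1201) = 0.367229. H = 0.162419 + 0.367229 = 0.5296

0.5296 bits


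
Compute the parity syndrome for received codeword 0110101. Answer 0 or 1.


Syndrome = XOR of all bits = 0 XOR 1 XOR 1 XOR 0 XOR 1 XOR 0 XOR 1 = 0

0


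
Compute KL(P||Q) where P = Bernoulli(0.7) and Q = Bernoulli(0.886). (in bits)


KL = p*log2(p/q) + (1-p)*log2((1-p)/(1-q)) = 0.7*log2(0.7/0.886) + 0.3*log2(0.3/0.114) = 0.1808

0.1808 bits


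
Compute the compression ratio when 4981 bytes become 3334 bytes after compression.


Ratio = original / compressed = 4981 / 3334 = 1.494

1.494


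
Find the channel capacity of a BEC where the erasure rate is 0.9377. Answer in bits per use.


C = 1 - epsilon = 1 - 0.9377 = 0.0623

0.0623 bits


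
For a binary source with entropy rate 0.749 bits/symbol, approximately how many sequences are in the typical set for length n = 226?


log2|A_typical| = nH = 226 * 0.749 = 169.274, so |A_typical| ~ 2^169.274 = 9.048e+50

9.048e+50


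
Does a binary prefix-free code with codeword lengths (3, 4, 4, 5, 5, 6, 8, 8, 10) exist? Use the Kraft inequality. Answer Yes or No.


Kraft sum = sum(2^(-l_i)) = 0.3369, need <= 1. Result: satisfied (a binary prefix-free code with these lengths exists)

Yes


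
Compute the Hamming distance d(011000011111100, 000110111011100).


Count differing positions: . ^ ^ ^ ^ . ^ . . ^ . . . . . = 6 differences

6


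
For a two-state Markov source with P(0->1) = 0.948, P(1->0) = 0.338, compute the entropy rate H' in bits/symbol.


Stationary distribution: pi_0 = p10/(p01+p10) = 0.2628, pi_1 = 0.7372. Entropy rate H' = pi_0*H(p01) + pi_1*H(p10) = 0.2628*0.2948 + 0.7372*0.9229 = 0.7578

0.7578 bits/symbol


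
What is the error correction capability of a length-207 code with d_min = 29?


Correction capability = floor((d-1)/2) = floor((29-1)/2) = 14

14 errors


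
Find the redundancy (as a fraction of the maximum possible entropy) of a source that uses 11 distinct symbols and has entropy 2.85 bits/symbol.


H_max = log2(K) = log2(11) = 3.4594 bits/symbol. Redundancy = 1 - H/H_max = 1 - 2.85/3.4594 = 1 - 0.8238 = 0.1762

0.1762


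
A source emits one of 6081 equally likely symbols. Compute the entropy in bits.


H = log2(n) = log2(6081) = 12.5701

12.5701 bits


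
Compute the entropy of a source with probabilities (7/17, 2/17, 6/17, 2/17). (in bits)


H = -sum(p_i * log2(p_i)). Terms: -(7/17)*log2(7/17) = 0.527103; -(2/17)*log2(2/17) = 0.363231; -(6/17)*log2(6/17) = 0.530294; -(2/17)*log2(2/17) = 0.363231. H = 0.527103 + 0.363231 + 0.530294 + 0.363231 = 1.7839

1.7839 bits


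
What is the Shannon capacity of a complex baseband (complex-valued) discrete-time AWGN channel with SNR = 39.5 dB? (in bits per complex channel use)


SNR_linear = 10^(39.5/10) = 8912.5094; C = log2(1 + SNR_linear) = log2(1 + 8912.5094) = 13.1218

13.1218 bits/channel use


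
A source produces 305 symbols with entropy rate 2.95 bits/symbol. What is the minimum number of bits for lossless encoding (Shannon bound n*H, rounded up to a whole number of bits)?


Minimum bits >= n * H = 305 * 2.95 = 899.75, rounded up to a whole number of bits = 900

900 bits


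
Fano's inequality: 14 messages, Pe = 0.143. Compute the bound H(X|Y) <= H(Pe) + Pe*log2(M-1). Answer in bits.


H(Pe) = -Pe*log2(Pe) - (1-Pe)*log2(1-Pe) = -0.143*log2(0.143) - 0.857*log2(0.857) = 0.401246 + 0.190796 = 0.592. Pe*log2(M-1) = 0.143*log2(13) = 0.529163. Bound = H(Pe) + Pe*log2(M-1) = 0.401246 + 0.190796 + 0.529163 = 1.1212

1.1212 bits


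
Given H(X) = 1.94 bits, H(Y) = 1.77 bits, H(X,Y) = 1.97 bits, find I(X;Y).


I(X;Y) = H(X) + H(Y) - H(X,Y) = 1.94 + 1.77 - 1.97 = 1.74

1.74 bits


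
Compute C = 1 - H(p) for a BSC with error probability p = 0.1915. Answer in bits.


H(p) = -p*log2(p) - (1-p)*log2(1-p) = -0.1915*log2(0.1915) - 0.8085*log2(0.8085) = 0.456648 + 0.247951 = 0.7046. C = 1 - H(p) = 1 - 0.7046 = 0.2954

0.2954 bits


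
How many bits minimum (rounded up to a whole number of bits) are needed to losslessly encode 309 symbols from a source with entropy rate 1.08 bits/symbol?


Minimum bits >= n * H = 309 * 1.08 = 333.72, rounded up to a whole number of bits = 334

334 bits


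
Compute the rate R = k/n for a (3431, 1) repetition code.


Rate = k/n = 1/3431

1/3431


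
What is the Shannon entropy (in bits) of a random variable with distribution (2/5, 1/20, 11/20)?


H = -sum(p_i * log2(p_i)). Terms: -(2/5)*log2(2/5) = 0.528771; -(1/20)*log2(1/20) = 0.216096; -(11/20)*log2(11/20) = 0.474373. H = 0.528771 + 0.216096 + 0.474373 = 1.2192

1.2192 bits


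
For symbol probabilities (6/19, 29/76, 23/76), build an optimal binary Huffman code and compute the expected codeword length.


Huffman construction (repeatedly merge the two least-probable nodes; each merge adds 1 bit to every symbol beneath it): 23/76 + 6/19 = 47/76; 29/76 + 47/76 = 1. Resulting codeword lengths (in the order the probabilities were given): (2, 1, 2). L_avg = sum(p_i * l_i) = 6/19*2 + 29/76*1 + 23/76*2 = 123/76 = 1.6184

1.6184 bits


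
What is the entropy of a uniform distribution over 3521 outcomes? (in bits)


H = log2(n) = log2(3521) = 11.7818

11.7818 bits


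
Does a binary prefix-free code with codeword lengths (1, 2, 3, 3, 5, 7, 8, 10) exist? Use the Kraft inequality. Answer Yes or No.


Kraft sum = sum(2^(-l_i)) = 1.0439, need <= 1. Result: violated (a binary prefix-free code with these lengths cannot exist)

No


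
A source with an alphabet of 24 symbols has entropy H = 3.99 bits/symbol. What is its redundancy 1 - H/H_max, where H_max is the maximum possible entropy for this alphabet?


H_max = log2(K) = log2(24) = 4.585 bits/symbol. Redundancy = 1 - H/H_max = 1 - 3.99/4.585 = 1 - 0.8702 = 0.1298

0.1298


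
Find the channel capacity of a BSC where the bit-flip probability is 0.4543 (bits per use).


H(p) = -p*log2(p) - (1-p)*log2(1-p) = -0.4543*log2(0.4543) - 0.5457*log2(0.5457) = 0.517122 + 0.476844 = 0.994. C = 1 - H(p) = 1 - 0.994 = 0.006

0.006 bits


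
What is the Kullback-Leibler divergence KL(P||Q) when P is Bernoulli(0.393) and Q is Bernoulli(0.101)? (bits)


KL = p*log2(p/q) + (1-p)*log2((1-p)/(1-q)) = 0.393*log2(0.393/0.101) + 0.607*log2(0.607/0.899) = 0.4264

0.4264 bits


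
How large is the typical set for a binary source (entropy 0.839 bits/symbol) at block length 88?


log2|A_typical| = nH = 88 * 0.839 = 73.832, so |A_typical| ~ 2^73.832 = 1.681e+22

1.681e+22


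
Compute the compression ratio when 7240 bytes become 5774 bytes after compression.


Ratio = original / compressed = 7240 / 5774 = 1.2539

1.2539


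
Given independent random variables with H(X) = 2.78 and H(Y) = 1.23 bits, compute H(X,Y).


For independent variables, H(X,Y) = H(X) + H(Y) = 2.78 + 1.23 = 4.01

4.01 bits


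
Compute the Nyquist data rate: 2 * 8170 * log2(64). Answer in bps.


Rate = 2 * B * log2(M) = 2 * 8170 * 6.0 = 98040.0

98040.0 bps


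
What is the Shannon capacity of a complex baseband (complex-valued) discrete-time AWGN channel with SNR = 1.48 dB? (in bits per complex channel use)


SNR_linear = 10^(1.48/10) = 1.406; C = log2(1 + SNR_linear) = log2(1 + 1.406) = 1.2667

1.2667 bits/channel use


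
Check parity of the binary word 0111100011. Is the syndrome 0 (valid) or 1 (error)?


Syndrome = XOR of all bits = 0 XOR 1 XOR 1 XOR 1 XOR 1 XOR 0 XOR 0 XOR 0 XOR 1 XOR 1 = 0

0


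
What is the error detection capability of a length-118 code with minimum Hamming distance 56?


Detection capability = d_min - 1 = 56 - 1 = 55

55 errors


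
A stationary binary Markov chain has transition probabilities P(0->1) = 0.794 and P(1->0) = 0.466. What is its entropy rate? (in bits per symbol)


Stationary distribution: pi_0 = p10/(p01+p10) = 0.3698, pi_1 = 0.6302. Entropy rate H' = pi_0*H(p01) + pi_1*H(p10) = 0.3698*0.7338 + 0.6302*0.9967 = 0.8994

0.8994 bits/symbol


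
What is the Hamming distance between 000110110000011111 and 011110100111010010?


Count differing positions: . ^ ^ . . . . ^ . ^ ^ ^ . . ^ ^ . ^ = 9 differences

9


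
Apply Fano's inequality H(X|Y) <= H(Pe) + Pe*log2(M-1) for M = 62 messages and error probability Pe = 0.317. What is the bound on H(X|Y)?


H(Pe) = -Pe*log2(Pe) - (1-Pe)*log2(1-Pe) = -0.317*log2(0.317) - 0.683*log2(0.683) = 0.525410 + 0.375679 = 0.9011. Pe*log2(M-1) = 0.317*log2(61) = 1.880044. Bound = H(Pe) + Pe*log2(M-1) = 0.525410 + 0.375679 + 1.880044 = 2.7811

2.7811 bits


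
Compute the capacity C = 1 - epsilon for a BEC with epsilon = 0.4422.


C = 1 - epsilon = 1 - 0.4422 = 0.5578

0.5578 bits


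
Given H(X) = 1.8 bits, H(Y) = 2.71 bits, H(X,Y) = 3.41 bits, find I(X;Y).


I(X;Y) = H(X) + H(Y) - H(X,Y) = 1.8 + 2.71 - 3.41 = 1.1

1.1 bits


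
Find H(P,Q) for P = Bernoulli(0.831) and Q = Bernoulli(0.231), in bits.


H(P,Q) = -p*log2(q) - (1-p)*log2(1-q). -0.831*log2(0.231) = 1.756763; -0.169*log2(0.769) = 0.064042. H(P,Q) = 1.756763 + 0.064042 = 1.8208

1.8208 bits


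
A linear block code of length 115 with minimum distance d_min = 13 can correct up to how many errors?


Correction capability = floor((d-1)/2) = floor((13-1)/2) = 6

6 errors


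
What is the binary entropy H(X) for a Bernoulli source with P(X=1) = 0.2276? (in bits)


H = -p*log2(p) - (1-p)*log2(1-p). -0.2276*log2(0.2276) = 0.486023; -0.7724*log2(0.7724) = 0.287781. H = 0.486023 + 0.287781 = 0.7738

0.7738 bits


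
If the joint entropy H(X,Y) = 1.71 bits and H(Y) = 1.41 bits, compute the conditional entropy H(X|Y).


H(X|Y) = H(X,Y) - H(Y) = 1.71 - 1.41 = 0.3

0.3 bits


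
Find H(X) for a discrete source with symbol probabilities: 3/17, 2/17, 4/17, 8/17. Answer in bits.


H = -sum(p_i * log2(p_i)). Terms: -(3/17)*log2(3/17) = 0.441618; -(2/17)*log2(2/17) = 0.363231; -(4/17)*log2(4/17) = 0.491168; -(8/17)*log2(8/17) = 0.511747. H = 0.441618 + 0.363231 + 0.491168 + 0.511747 = 1.8078

1.8078 bits


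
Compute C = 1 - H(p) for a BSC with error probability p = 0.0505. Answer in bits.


H(p) = -p*log2(p) - (1-p)*log2(1-p) = -0.0505*log2(0.0505) - 0.9495*log2(0.9495) = 0.217532 + 0.070985 = 0.2885. C = 1 - H(p) = 1 - 0.2885 = 0.7115

0.7115 bits


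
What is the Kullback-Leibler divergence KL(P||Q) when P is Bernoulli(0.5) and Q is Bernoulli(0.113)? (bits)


KL = p*log2(p/q) + (1-p)*log2((1-p)/(1-q)) = 0.5*log2(0.5/0.113) + 0.5*log2(0.5/0.887) = 0.6593

0.6593 bits


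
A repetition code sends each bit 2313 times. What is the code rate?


Rate = k/n = 1/2313

1/2313


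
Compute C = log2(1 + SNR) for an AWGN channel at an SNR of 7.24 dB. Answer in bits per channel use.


SNR_linear = 10^(7.24/10) = 5.2966; C = log2(1 + SNR_linear) = log2(1 + 5.2966) = 2.6546

2.6546 bits/channel use


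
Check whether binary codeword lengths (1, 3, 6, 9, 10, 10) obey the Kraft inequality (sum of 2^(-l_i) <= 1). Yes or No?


Kraft sum = sum(2^(-l_i)) = 0.6445, need <= 1. Result: satisfied (a binary prefix-free code with these lengths exists)

Yes


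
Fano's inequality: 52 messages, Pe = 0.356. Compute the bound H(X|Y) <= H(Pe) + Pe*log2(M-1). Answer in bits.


H(Pe) = -Pe*log2(Pe) - (1-Pe)*log2(1-Pe) = -0.356*log2(0.356) - 0.644*log2(0.644) = 0.530458 + 0.408855 = 0.9393. Pe*log2(M-1) = 0.356*log2(51) = 2.019383. Bound = H(Pe) + Pe*log2(M-1) = 0.530458 + 0.408855 + 2.019383 = 2.9587

2.9587 bits


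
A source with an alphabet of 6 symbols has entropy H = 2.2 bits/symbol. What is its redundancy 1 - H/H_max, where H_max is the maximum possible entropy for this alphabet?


H_max = log2(K) = log2(6) = 2.585 bits/symbol. Redundancy = 1 - H/H_max = 1 - 2.2/2.585 = 1 - 0.8511 = 0.1489

0.1489


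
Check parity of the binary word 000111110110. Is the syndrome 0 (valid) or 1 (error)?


Syndrome = XOR of all bits = 0 XOR 0 XOR 0 XOR 1 XOR 1 XOR 1 XOR 1 XOR 1 XOR 0 XOR 1 XOR 1 XOR 0 = 1

1


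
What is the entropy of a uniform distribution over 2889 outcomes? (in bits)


H = log2(n) = log2(2889) = 11.4964

11.4964 bits


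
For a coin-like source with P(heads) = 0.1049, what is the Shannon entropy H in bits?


H = -p*log2(p) - (1-p)*log2(1-p). -0.1049*log2(0.1049) = 0.341231; -0.8951*log2(0.8951) = 0.143108. H = 0.341231 + 0.143108 = 0.4843

0.4843 bits


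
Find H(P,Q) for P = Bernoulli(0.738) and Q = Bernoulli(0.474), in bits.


H(P,Q) = -p*log2(q) - (1-p)*log2(1-q). -0.738*log2(0.474) = 0.794856; -0.262*log2(0.526) = 0.242839. H(P,Q) = 0.794856 + 0.242839 = 1.0377

1.0377 bits


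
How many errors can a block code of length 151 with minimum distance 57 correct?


Correction capability = floor((d-1)/2) = floor((57-1)/2) = 28

28 errors


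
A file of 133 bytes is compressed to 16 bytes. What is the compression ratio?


Ratio = original / compressed = 133 / 16 = 8.3125

8.3125


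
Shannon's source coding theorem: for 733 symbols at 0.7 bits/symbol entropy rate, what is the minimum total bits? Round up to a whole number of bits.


Minimum bits >= n * H = 733 * 0.7 = 513.1, rounded up to a whole number of bits = 514

514 bits


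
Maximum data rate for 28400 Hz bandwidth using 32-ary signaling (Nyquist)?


Rate = 2 * B * log2(M) = 2 * 28400 * 5.0 = 284000.0

284000.0 bps


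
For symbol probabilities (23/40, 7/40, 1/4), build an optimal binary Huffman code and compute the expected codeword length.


Huffman construction (repeatedly merge the two least-probable nodes; each merge adds 1 bit to every symbol beneath it): 7/40 + 1/4 = 17/40; 17/40 + 23/40 = 1. Resulting codeword lengths (in the order the probabilities were given): (1, 2, 2). L_avg = sum(p_i * l_i) = 23/40*1 + 7/40*2 + 1/4*2 = 57/40 = 1.425

1.425 bits


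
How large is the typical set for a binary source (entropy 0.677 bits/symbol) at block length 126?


log2|A_typical| = nH = 126 * 0.677 = 85.302, so |A_typical| ~ 2^85.302 = 4.769e+25

4.769e+25


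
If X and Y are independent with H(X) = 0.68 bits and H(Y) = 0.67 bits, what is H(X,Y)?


For independent variables, H(X,Y) = H(X) + H(Y) = 0.68 + 0.67 = 1.35

1.35 bits


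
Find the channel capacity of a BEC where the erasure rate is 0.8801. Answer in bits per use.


C = 1 - epsilon = 1 - 0.8801 = 0.1199

0.1199 bits


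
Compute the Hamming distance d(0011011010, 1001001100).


Count differing positions: ^ . ^ . . ^ . ^ ^ . = 5 differences

5


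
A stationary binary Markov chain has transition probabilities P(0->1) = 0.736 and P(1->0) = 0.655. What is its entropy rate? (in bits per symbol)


Stationary distribution: pi_0 = p10/(p01+p10) = 0.4709, pi_1 = 0.5291. Entropy rate H' = pi_0*H(p01) + pi_1*H(p10) = 0.4709*0.8327 + 0.5291*0.9295 = 0.8839

0.8839 bits/symbol


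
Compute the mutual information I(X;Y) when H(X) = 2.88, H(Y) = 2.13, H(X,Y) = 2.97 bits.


I(X;Y) = H(X) + H(Y) - H(X,Y) = 2.88 + 2.13 - 2.97 = 2.04

2.04 bits


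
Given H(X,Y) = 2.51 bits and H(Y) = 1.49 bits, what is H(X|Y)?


H(X|Y) = H(X,Y) - H(Y) = 2.51 - 1.49 = 1.02

1.02 bits


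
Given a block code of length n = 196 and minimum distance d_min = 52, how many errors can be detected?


Detection capability = d_min - 1 = 52 - 1 = 51

51 errors


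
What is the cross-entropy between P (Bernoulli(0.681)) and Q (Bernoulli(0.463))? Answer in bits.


H(P,Q) = -p*log2(q) - (1-p)*log2(1-q). -0.681*log2(0.463) = 0.756534; -0.319*log2(0.537) = 0.286145. H(P,Q) = 0.756534 + 0.286145 = 1.0427

1.0427 bits


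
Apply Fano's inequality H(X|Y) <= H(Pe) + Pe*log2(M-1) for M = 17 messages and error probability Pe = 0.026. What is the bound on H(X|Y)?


H(Pe) = -Pe*log2(Pe) - (1-Pe)*log2(1-Pe) = -0.026*log2(0.026) - 0.974*log2(0.974) = 0.136899 + 0.037018 = 0.1739. Pe*log2(M-1) = 0.026*log2(16) = 0.104000. Bound = H(Pe) + Pe*log2(M-1) = 0.136899 + 0.037018 + 0.104000 = 0.2779

0.2779 bits


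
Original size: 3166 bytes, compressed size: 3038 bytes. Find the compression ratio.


Ratio = original / compressed = 3166 / 3038 = 1.0421

1.0421


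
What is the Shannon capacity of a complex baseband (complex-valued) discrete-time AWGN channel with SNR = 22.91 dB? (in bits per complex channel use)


SNR_linear = 10^(22.91/10) = 195.4339; C = log2(1 + SNR_linear) = log2(1 + 195.4339) = 7.6179

7.6179 bits/channel use


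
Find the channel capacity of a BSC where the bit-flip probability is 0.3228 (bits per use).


H(p) = -p*log2(p) - (1-p)*log2(1-p) = -0.3228*log2(0.3228) - 0.6772*log2(0.6772) = 0.526580 + 0.380821 = 0.9074. C = 1 - H(p) = 1 - 0.9074 = 0.0926

0.0926 bits


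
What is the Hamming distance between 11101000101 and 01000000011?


Count differing positions: ^ . ^ . ^ . . . ^ ^ . = 5 differences

5


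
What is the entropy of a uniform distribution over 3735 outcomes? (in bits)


H = log2(n) = log2(3735) = 11.8669

11.8669 bits


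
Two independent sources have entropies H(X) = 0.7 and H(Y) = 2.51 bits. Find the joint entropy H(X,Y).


For independent variables, H(X,Y) = H(X) + H(Y) = 0.7 + 2.51 = 3.21

3.21 bits


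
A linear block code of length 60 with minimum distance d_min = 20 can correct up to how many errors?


Correction capability = floor((d-1)/2) = floor((20-1)/2) = 9

9 errors


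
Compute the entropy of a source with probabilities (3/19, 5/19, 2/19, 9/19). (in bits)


H = -sum(p_i * log2(p_i)). Terms: -(3/19)*log2(3/19) = 0.420468; -(5/19)*log2(5/19) = 0.506842; -(2/19)*log2(2/19) = 0.341887; -(9/19)*log2(9/19) = 0.510633. H = 0.420468 + 0.506842 + 0.341887 + 0.510633 = 1.7798

1.7798 bits


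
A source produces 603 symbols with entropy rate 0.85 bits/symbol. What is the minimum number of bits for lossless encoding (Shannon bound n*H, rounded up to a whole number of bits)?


Minimum bits >= n * H = 603 * 0.85 = 512.55, rounded up to a whole number of bits = 513

513 bits


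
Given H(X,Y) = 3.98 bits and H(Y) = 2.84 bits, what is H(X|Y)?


H(X|Y) = H(X,Y) - H(Y) = 3.98 - 2.84 = 1.14

1.14 bits


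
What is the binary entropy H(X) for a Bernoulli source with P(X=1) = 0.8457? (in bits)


H = -p*log2(p) - (1-p)*log2(1-p). -0.8457*log2(0.8457) = 0.204475; -0.1543*log2(0.1543) = 0.416022. H = 0.204475 + 0.416022 = 0.6205

0.6205 bits


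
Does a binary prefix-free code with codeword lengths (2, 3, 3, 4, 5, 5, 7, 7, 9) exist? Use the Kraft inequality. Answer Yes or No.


Kraft sum = sum(2^(-l_i)) = 0.6426, need <= 1. Result: satisfied (a binary prefix-free code with these lengths exists)

Yes


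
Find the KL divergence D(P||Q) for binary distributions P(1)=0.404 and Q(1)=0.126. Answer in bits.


KL = p*log2(p/q) + (1-p)*log2((1-p)/(1-q)) = 0.404*log2(0.404/0.126) + 0.596*log2(0.596/0.874) = 0.3499

0.3499 bits


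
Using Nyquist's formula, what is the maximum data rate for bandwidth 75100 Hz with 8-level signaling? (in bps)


Rate = 2 * B * log2(M) = 2 * 75100 * 3.0 = 450600.0

450600.0 bps


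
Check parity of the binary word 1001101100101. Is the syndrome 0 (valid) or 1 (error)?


Syndrome = XOR of all bits = 1 XOR 0 XOR 0 XOR 1 XOR 1 XOR 0 XOR 1 XOR 1 XOR 0 XOR 0 XOR 1 XOR 0 XOR 1 = 1

1


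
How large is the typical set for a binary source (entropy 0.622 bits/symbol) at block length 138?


log2|A_typical| = nH = 138 * 0.622 = 85.836, so |A_typical| ~ 2^85.836 = 6.906e+25

6.906e+25


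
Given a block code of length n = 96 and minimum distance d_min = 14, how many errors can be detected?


Detection capability = d_min - 1 = 14 - 1 = 13

13 errors


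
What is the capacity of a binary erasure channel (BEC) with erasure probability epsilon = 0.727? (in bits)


C = 1 - epsilon = 1 - 0.727 = 0.273

0.273 bits
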